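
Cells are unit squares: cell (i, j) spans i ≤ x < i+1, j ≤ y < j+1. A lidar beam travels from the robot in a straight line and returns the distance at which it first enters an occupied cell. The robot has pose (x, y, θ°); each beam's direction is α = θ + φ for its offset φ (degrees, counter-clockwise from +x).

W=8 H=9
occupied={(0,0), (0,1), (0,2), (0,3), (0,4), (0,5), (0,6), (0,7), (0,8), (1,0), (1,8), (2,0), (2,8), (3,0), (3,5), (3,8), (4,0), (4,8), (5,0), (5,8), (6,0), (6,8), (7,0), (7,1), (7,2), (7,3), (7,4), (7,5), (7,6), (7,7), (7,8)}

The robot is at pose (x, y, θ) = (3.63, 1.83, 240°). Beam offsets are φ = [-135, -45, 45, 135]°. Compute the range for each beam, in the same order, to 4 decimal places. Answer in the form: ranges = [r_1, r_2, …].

beam 1: φ=-135°, α=105°
  cosα=-0.2588 sinα=0.9659 | (3,1) | tMaxX 2.4341 tMaxY 0.1760 | tΔX 3.8637 tΔY 1.0353
    t=0.1760 [y] (3,2)
    t=1.2113 [y] (3,3)
    t=2.2465 [y] (3,4)
    t=2.4341 [x] (2,4)
    t=3.2818 [y] (2,5)
    t=4.3171 [y] (2,6)
    t=5.3524 [y] (2,7)
    t=6.2978 [x] (1,7)
    t=6.3877 [y] (1,8) — stop
  → r_1 = 6.3877
beam 2: φ=-45°, α=195°
  cosα=-0.9659 sinα=-0.2588 | (3,1) | tMaxX 0.6522 tMaxY 3.2069 | tΔX 1.0353 tΔY 3.8637
    t=0.6522 [x] (2,1)
    t=1.6875 [x] (1,1)
    t=2.7228 [x] (0,1) — stop
  → r_2 = 2.7228
beam 3: φ=45°, α=285°
  cosα=0.2588 sinα=-0.9659 | (3,1) | tMaxX 1.4296 tMaxY 0.8593 | tΔX 3.8637 tΔY 1.0353
    t=0.8593 [y] (3,0) — stop
  → r_3 = 0.8593
beam 4: φ=135°, α=15°
  cosα=0.9659 sinα=0.2588 | (3,1) | tMaxX 0.3831 tMaxY 0.6568 | tΔX 1.0353 tΔY 3.8637
    t=0.3831 [x] (4,1)
    t=0.6568 [y] (4,2)
    t=1.4183 [x] (5,2)
    t=2.4536 [x] (6,2)
    t=3.4889 [x] (7,2) — stop
  → r_4 = 3.4889

ranges = [6.3877, 2.7228, 0.8593, 3.4889]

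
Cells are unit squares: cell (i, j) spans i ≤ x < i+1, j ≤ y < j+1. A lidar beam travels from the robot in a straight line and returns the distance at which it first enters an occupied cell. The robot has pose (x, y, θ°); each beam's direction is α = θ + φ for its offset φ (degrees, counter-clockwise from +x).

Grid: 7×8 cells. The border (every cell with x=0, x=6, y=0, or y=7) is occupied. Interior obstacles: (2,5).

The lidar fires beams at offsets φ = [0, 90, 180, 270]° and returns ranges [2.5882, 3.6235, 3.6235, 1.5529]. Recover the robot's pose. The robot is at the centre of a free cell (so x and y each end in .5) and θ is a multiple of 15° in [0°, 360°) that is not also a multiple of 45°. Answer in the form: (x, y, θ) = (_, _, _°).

(x, y, θ) = (4.5, 4.5, 105°)

Enumerate (i+0.5, j+0.5, θ) over the 29 free cells and 16 admissible headings. For each, cast all 4 beams and compare to the given ranges.
  (3.5, 5.5, 165°): beam 1 = 0.5176 ≠ 2.5882 ✗
  (4.5, 5.5, 120°): beam 1 = 1.7321 ≠ 2.5882 ✗
  (5.5, 2.5, 150°): beam 1 = 5.1962 ≠ 2.5882 ✗
  …
  (4.5, 4.5, 105°): r_1=2.5882, r_2=3.6235, r_3=3.6235, r_4=1.5529 — all match ✓
Unique over the lattice → pose = (4.5, 4.5, 105°).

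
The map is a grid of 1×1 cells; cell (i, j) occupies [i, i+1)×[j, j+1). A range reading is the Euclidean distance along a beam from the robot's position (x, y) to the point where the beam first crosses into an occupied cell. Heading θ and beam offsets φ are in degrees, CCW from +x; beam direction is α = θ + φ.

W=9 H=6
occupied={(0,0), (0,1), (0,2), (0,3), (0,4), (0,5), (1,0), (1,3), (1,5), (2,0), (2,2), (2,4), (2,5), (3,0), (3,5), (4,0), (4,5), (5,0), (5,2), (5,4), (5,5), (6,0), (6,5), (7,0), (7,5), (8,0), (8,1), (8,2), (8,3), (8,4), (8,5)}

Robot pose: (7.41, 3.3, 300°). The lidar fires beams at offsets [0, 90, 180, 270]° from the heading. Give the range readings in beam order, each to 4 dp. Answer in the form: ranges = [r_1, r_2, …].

beam 1: φ=0°, α=300°
  dir = (cos 300°, sin 300°) = (0.5000, -0.8660); from cell (7,3)
  next x-line at t=1.1800, next y-line at t=0.3464; Δt_x=2.0000, Δt_y=1.1547
    y: enter (7,2) at t=0.3464
    x: enter (8,2) at t=1.1800 ← occupied
  → r_1 = 1.1800
beam 2: φ=90°, α=30°
  dir = (cos 30°, sin 30°) = (0.8660, 0.5000); from cell (7,3)
  next x-line at t=0.6813, next y-line at t=1.4000; Δt_x=1.1547, Δt_y=2.0000
    x: enter (8,3) at t=0.6813 ← occupied
  → r_2 = 0.6813
beam 3: φ=180°, α=120°
  dir = (cos 120°, sin 120°) = (-0.5000, 0.8660); from cell (7,3)
  next x-line at t=0.8200, next y-line at t=0.8083; Δt_x=2.0000, Δt_y=1.1547
    y: enter (7,4) at t=0.8083
    x: enter (6,4) at t=0.8200
    y: enter (6,5) at t=1.9630 ← occupied
  → r_3 = 1.9630
beam 4: φ=270°, α=210°
  dir = (cos 210°, sin 210°) = (-0.8660, -0.5000); from cell (7,3)
  next x-line at t=0.4734, next y-line at t=0.6000; Δt_x=1.1547, Δt_y=2.0000
    x: enter (6,3) at t=0.4734
    y: enter (6,2) at t=0.6000
    x: enter (5,2) at t=1.6281 ← occupied
  → r_4 = 1.6281

ranges = [1.1800, 0.6813, 1.9630, 1.6281]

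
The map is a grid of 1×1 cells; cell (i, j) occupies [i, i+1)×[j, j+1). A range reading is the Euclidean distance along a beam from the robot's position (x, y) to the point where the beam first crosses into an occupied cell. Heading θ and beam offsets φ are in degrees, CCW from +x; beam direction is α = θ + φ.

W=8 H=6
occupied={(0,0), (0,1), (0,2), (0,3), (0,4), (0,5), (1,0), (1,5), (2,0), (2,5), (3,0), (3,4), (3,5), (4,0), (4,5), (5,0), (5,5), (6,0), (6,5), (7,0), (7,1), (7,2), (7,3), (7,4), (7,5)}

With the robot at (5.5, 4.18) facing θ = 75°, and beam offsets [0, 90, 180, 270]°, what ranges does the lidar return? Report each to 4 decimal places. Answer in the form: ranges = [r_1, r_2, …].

beam 1: φ=0°, α=75°
  d=(0.2588,0.9659)  start (5,4)  tX=1.9319 tY=0.8489  stride 1/|dx|=3.8637 1/|dy|=1.0353
    cross y-line → (5,5), t=0.8489 (wall)
  → r_1 = 0.8489
beam 2: φ=90°, α=165°
  d=(-0.9659,0.2588)  start (5,4)  tX=0.5176 tY=3.1682  stride 1/|dx|=1.0353 1/|dy|=3.8637
    cross x-line → (4,4), t=0.5176
    cross x-line → (3,4), t=1.5529 (wall)
  → r_2 = 1.5529
beam 3: φ=180°, α=255°
  d=(-0.2588,-0.9659)  start (5,4)  tX=1.9319 tY=0.1863  stride 1/|dx|=3.8637 1/|dy|=1.0353
    cross y-line → (5,3), t=0.1863
    cross y-line → (5,2), t=1.2216
    cross x-line → (4,2), t=1.9319
    cross y-line → (4,1), t=2.2569
    cross y-line → (4,0), t=3.2922 (wall)
  → r_3 = 3.2922
beam 4: φ=270°, α=345°
  d=(0.9659,-0.2588)  start (5,4)  tX=0.5176 tY=0.6955  stride 1/|dx|=1.0353 1/|dy|=3.8637
    cross x-line → (6,4), t=0.5176
    cross y-line → (6,3), t=0.6955
    cross x-line → (7,3), t=1.5529 (wall)
  → r_4 = 1.5529

ranges = [0.8489, 1.5529, 3.2922, 1.5529]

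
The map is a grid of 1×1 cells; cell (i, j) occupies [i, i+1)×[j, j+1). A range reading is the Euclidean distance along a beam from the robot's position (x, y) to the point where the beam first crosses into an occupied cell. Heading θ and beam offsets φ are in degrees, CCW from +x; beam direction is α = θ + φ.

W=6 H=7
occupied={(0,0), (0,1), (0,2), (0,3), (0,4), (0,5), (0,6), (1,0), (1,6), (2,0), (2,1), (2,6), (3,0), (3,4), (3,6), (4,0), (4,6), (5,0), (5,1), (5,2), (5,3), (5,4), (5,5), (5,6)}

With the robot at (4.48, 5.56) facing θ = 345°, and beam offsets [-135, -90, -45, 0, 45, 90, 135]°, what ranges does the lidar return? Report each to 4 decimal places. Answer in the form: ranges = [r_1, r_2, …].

beam 1: φ=-135°, α=210°
  d=(-0.8660,-0.5000)  start (4,5)  tX=0.5543 tY=1.1200  stride 1/|dx|=1.1547 1/|dy|=2.0000
    cross x-line → (3,5), t=0.5543
    cross y-line → (3,4), t=1.1200 (wall)
  → r_1 = 1.1200
beam 2: φ=-90°, α=255°
  d=(-0.2588,-0.9659)  start (4,5)  tX=1.8546 tY=0.5798  stride 1/|dx|=3.8637 1/|dy|=1.0353
    cross y-line → (4,4), t=0.5798
    cross y-line → (4,3), t=1.6150
    cross x-line → (3,3), t=1.8546
    cross y-line → (3,2), t=2.6503
    cross y-line → (3,1), t=3.6856
    cross y-line → (3,0), t=4.7209 (wall)
  → r_2 = 4.7209
beam 3: φ=-45°, α=300°
  d=(0.5000,-0.8660)  start (4,5)  tX=1.0400 tY=0.6466  stride 1/|dx|=2.0000 1/|dy|=1.1547
    cross y-line → (4,4), t=0.6466
    cross x-line → (5,4), t=1.0400 (wall)
  → r_3 = 1.0400
beam 4: φ=0°, α=345°
  d=(0.9659,-0.2588)  start (4,5)  tX=0.5383 tY=2.1637  stride 1/|dx|=1.0353 1/|dy|=3.8637
    cross x-line → (5,5), t=0.5383 (wall)
  → r_4 = 0.5383
beam 5: φ=45°, α=30°
  d=(0.8660,0.5000)  start (4,5)  tX=0.6004 tY=0.8800  stride 1/|dx|=1.1547 1/|dy|=2.0000
    cross x-line → (5,5), t=0.6004 (wall)
  → r_5 = 0.6004
beam 6: φ=90°, α=75°
  d=(0.2588,0.9659)  start (4,5)  tX=2.0091 tY=0.4555  stride 1/|dx|=3.8637 1/|dy|=1.0353
    cross y-line → (4,6), t=0.4555 (wall)
  → r_6 = 0.4555
beam 7: φ=135°, α=120°
  d=(-0.5000,0.8660)  start (4,5)  tX=0.9600 tY=0.5081  stride 1/|dx|=2.0000 1/|dy|=1.1547
    cross y-line → (4,6), t=0.5081 (wall)
  → r_7 = 0.5081

ranges = [1.1200, 4.7209, 1.0400, 0.5383, 0.6004, 0.4555, 0.5081]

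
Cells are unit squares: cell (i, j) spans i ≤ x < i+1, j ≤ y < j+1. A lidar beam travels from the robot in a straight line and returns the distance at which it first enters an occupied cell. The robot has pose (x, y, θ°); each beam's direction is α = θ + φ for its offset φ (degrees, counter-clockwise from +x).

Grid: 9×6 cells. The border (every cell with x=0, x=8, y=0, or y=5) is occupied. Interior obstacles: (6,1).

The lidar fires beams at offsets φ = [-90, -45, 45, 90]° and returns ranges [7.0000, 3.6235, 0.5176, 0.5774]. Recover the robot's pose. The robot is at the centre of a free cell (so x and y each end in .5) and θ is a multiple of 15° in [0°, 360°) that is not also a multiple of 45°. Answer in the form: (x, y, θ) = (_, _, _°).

(x, y, θ) = (1.5, 1.5, 120°)

Enumerate (i+0.5, j+0.5, θ) over the 27 free cells and 16 admissible headings. For each, cast all 4 beams and compare to the given ranges.
  (4.5, 3.5, 105°): beam 1 = 3.6235 ≠ 7.0000 ✗
  (1.5, 1.5, 75°): beam 1 = 1.9319 ≠ 7.0000 ✗
  (1.5, 1.5, 105°): beam 1 = 6.7293 ≠ 7.0000 ✗
  (4.5, 4.5, 195°): beam 1 = 0.5176 ≠ 7.0000 ✗
  (7.5, 3.5, 105°): beam 1 = 0.5176 ≠ 7.0000 ✗
  …
  (1.5, 1.5, 120°): r_1=7.0000, r_2=3.6235, r_3=0.5176, r_4=0.5774 — all match ✓
No second candidate reproduces the full scan.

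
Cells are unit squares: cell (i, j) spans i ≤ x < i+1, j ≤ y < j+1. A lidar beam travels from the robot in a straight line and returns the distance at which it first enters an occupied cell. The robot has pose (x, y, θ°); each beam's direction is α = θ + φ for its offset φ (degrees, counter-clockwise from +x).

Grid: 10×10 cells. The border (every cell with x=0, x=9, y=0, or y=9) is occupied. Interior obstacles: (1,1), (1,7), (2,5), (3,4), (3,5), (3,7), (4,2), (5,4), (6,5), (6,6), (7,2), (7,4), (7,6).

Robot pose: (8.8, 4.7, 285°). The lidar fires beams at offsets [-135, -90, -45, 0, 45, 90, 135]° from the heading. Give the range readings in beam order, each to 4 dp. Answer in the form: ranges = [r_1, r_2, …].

ranges = [2.0785, 0.8282, 1.9630, 0.7727, 0.2309, 0.2071, 0.4000]

beam 1: φ=-135°, α=150°
  direction (-0.8660, 0.5000); cell (8,4); t to first gridline: x 0.9238, y 0.6000 (then +1.1547 / +2.0000)
    (8,5) via y @ 0.6000
    (7,5) via x @ 0.9238
    (6,5) via x @ 2.0785  # hit
  → r_1 = 2.0785
beam 2: φ=-90°, α=195°
  direction (-0.9659, -0.2588); cell (8,4); t to first gridline: x 0.8282, y 2.7046 (then +1.0353 / +3.8637)
    (7,4) via x @ 0.8282  # hit
  → r_2 = 0.8282
beam 3: φ=-45°, α=240°
  direction (-0.5000, -0.8660); cell (8,4); t to first gridline: x 1.6000, y 0.8083 (then +2.0000 / +1.1547)
    (8,3) via y @ 0.8083
    (7,3) via x @ 1.6000
    (7,2) via y @ 1.9630  # hit
  → r_3 = 1.9630
beam 4: φ=0°, α=285°
  direction (0.2588, -0.9659); cell (8,4); t to first gridline: x 0.7727, y 0.7247 (then +3.8637 / +1.0353)
    (8,3) via y @ 0.7247
    (9,3) via x @ 0.7727  # hit
  → r_4 = 0.7727
beam 5: φ=45°, α=330°
  direction (0.8660, -0.5000); cell (8,4); t to first gridline: x 0.2309, y 1.4000 (then +1.1547 / +2.0000)
    (9,4) via x @ 0.2309  # hit
  → r_5 = 0.2309
beam 6: φ=90°, α=15°
  direction (0.9659, 0.2588); cell (8,4); t to first gridline: x 0.2071, y 1.1591 (then +1.0353 / +3.8637)
    (9,4) via x @ 0.2071  # hit
  → r_6 = 0.2071
beam 7: φ=135°, α=60°
  direction (0.5000, 0.8660); cell (8,4); t to first gridline: x 0.4000, y 0.3464 (then +2.0000 / +1.1547)
    (8,5) via y @ 0.3464
    (9,5) via x @ 0.4000  # hit
  → r_7 = 0.4000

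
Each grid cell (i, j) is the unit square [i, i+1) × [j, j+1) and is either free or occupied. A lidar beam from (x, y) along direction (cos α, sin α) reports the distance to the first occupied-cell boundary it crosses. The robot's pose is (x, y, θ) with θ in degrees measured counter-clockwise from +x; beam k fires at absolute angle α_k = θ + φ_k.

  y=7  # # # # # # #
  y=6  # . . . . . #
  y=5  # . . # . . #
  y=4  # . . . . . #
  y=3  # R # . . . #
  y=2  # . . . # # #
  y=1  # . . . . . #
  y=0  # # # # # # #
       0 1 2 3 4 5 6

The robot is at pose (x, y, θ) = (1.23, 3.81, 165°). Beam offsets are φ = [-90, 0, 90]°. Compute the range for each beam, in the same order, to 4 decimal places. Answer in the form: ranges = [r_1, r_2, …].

ranges = [3.3025, 0.2381, 0.8887]

beam 1: φ=-90°, α=75°
  d=(0.2588,0.9659)  start (1,3)  tX=2.9751 tY=0.1967  stride 1/|dx|=3.8637 1/|dy|=1.0353
    cross y-line → (1,4), t=0.1967
    cross y-line → (1,5), t=1.2320
    cross y-line → (1,6), t=2.2673
    cross x-line → (2,6), t=2.9751
    cross y-line → (2,7), t=3.3025 (wall)
  → r_1 = 3.3025
beam 2: φ=0°, α=165°
  d=(-0.9659,0.2588)  start (1,3)  tX=0.2381 tY=0.7341  stride 1/|dx|=1.0353 1/|dy|=3.8637
    cross x-line → (0,3), t=0.2381 (wall)
  → r_2 = 0.2381
beam 3: φ=90°, α=255°
  d=(-0.2588,-0.9659)  start (1,3)  tX=0.8887 tY=0.8386  stride 1/|dx|=3.8637 1/|dy|=1.0353
    cross y-line → (1,2), t=0.8386
    cross x-line → (0,2), t=0.8887 (wall)
  → r_3 = 0.8887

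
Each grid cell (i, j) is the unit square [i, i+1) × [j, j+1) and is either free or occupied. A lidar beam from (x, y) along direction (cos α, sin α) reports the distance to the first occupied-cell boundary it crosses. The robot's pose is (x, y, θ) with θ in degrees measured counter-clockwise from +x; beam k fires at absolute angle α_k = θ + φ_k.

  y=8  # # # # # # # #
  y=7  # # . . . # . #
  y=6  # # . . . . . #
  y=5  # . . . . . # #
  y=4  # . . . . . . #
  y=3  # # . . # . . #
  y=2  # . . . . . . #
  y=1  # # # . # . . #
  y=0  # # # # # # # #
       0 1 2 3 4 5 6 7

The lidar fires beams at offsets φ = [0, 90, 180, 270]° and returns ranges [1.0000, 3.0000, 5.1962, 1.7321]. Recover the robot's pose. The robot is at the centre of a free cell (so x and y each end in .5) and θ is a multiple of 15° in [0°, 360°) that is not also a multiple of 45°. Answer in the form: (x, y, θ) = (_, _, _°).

Enumerate (i+0.5, j+0.5, θ) over the 33 free cells and 16 admissible headings. For each, cast all 4 beams and compare to the given ranges.
  (3.5, 4.5, 285°): beam 1 = 2.5882 ≠ 1.0000 ✗
  (4.5, 6.5, 285°): beam 1 = 5.6940 ≠ 1.0000 ✗
  (6.5, 3.5, 75°): beam 1 = 1.5529 ≠ 1.0000 ✗
  …
  (2.5, 4.5, 210°): r_1=1.0000, r_2=3.0000, r_3=5.1962, r_4=1.7321 — all match ✓
Unique over the lattice → pose = (2.5, 4.5, 210°).

(x, y, θ) = (2.5, 4.5, 210°)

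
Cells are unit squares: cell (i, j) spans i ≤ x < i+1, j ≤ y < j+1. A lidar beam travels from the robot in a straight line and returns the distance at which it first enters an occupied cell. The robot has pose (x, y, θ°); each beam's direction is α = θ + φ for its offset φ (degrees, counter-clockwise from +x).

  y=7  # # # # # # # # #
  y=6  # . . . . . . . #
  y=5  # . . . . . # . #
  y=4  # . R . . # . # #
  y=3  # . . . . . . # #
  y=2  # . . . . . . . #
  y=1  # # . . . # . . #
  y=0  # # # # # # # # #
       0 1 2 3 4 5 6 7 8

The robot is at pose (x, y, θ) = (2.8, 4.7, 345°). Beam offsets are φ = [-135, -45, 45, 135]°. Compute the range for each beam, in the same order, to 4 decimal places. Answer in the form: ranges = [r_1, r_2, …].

ranges = [2.0785, 4.2724, 4.6000, 2.6558]

beam 1: φ=-135°, α=210°
  d=(-0.8660,-0.5000)  start (2,4)  tX=0.9238 tY=1.4000  stride 1/|dx|=1.1547 1/|dy|=2.0000
    cross x-line → (1,4), t=0.9238
    cross y-line → (1,3), t=1.4000
    cross x-line → (0,3), t=2.0785 (wall)
  → r_1 = 2.0785
beam 2: φ=-45°, α=300°
  d=(0.5000,-0.8660)  start (2,4)  tX=0.4000 tY=0.8083  stride 1/|dx|=2.0000 1/|dy|=1.1547
    cross x-line → (3,4), t=0.4000
    cross y-line → (3,3), t=0.8083
    cross y-line → (3,2), t=1.9630
    cross x-line → (4,2), t=2.4000
    cross y-line → (4,1), t=3.1177
    cross y-line → (4,0), t=4.2724 (wall)
  → r_2 = 4.2724
beam 3: φ=45°, α=30°
  d=(0.8660,0.5000)  start (2,4)  tX=0.2309 tY=0.6000  stride 1/|dx|=1.1547 1/|dy|=2.0000
    cross x-line → (3,4), t=0.2309
    cross y-line → (3,5), t=0.6000
    cross x-line → (4,5), t=1.3856
    cross x-line → (5,5), t=2.5403
    cross y-line → (5,6), t=2.6000
    cross x-line → (6,6), t=3.6950
    cross y-line → (6,7), t=4.6000 (wall)
  → r_3 = 4.6000
beam 4: φ=135°, α=120°
  d=(-0.5000,0.8660)  start (2,4)  tX=1.6000 tY=0.3464  stride 1/|dx|=2.0000 1/|dy|=1.1547
    cross y-line → (2,5), t=0.3464
    cross y-line → (2,6), t=1.5011
    cross x-line → (1,6), t=1.6000
    cross y-line → (1,7), t=2.6558 (wall)
  → r_4 = 2.6558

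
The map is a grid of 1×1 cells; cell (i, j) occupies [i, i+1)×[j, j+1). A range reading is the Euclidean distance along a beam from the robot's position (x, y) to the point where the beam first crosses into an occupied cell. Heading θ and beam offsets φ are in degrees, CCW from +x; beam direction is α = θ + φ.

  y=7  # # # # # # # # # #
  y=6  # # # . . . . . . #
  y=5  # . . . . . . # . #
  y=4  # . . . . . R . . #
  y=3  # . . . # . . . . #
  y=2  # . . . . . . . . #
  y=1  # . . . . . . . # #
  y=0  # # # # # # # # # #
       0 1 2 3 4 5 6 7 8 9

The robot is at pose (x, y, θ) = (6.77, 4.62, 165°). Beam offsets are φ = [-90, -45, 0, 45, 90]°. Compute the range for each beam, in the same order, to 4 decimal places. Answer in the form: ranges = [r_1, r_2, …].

ranges = [0.8887, 2.7482, 5.3319, 2.0438, 3.7477]

beam 1: φ=-90°, α=75°
  d=(0.2588,0.9659)  start (6,4)  tX=0.8887 tY=0.3934  stride 1/|dx|=3.8637 1/|dy|=1.0353
    cross y-line → (6,5), t=0.3934
    cross x-line → (7,5), t=0.8887 (wall)
  → r_1 = 0.8887
beam 2: φ=-45°, α=120°
  d=(-0.5000,0.8660)  start (6,4)  tX=1.5400 tY=0.4388  stride 1/|dx|=2.0000 1/|dy|=1.1547
    cross y-line → (6,5), t=0.4388
    cross x-line → (5,5), t=1.5400
    cross y-line → (5,6), t=1.5935
    cross y-line → (5,7), t=2.7482 (wall)
  → r_2 = 2.7482
beam 3: φ=0°, α=165°
  d=(-0.9659,0.2588)  start (6,4)  tX=0.7972 tY=1.4682  stride 1/|dx|=1.0353 1/|dy|=3.8637
    cross x-line → (5,4), t=0.7972
    cross y-line → (5,5), t=1.4682
    cross x-line → (4,5), t=1.8324
    cross x-line → (3,5), t=2.8677
    cross x-line → (2,5), t=3.9030
    cross x-line → (1,5), t=4.9383
    cross y-line → (1,6), t=5.3319 (wall)
  → r_3 = 5.3319
beam 4: φ=45°, α=210°
  d=(-0.8660,-0.5000)  start (6,4)  tX=0.8891 tY=1.2400  stride 1/|dx|=1.1547 1/|dy|=2.0000
    cross x-line → (5,4), t=0.8891
    cross y-line → (5,3), t=1.2400
    cross x-line → (4,3), t=2.0438 (wall)
  → r_4 = 2.0438
beam 5: φ=90°, α=255°
  d=(-0.2588,-0.9659)  start (6,4)  tX=2.9751 tY=0.6419  stride 1/|dx|=3.8637 1/|dy|=1.0353
    cross y-line → (6,3), t=0.6419
    cross y-line → (6,2), t=1.6771
    cross y-line → (6,1), t=2.7124
    cross x-line → (5,1), t=2.9751
    cross y-line → (5,0), t=3.7477 (wall)
  → r_5 = 3.7477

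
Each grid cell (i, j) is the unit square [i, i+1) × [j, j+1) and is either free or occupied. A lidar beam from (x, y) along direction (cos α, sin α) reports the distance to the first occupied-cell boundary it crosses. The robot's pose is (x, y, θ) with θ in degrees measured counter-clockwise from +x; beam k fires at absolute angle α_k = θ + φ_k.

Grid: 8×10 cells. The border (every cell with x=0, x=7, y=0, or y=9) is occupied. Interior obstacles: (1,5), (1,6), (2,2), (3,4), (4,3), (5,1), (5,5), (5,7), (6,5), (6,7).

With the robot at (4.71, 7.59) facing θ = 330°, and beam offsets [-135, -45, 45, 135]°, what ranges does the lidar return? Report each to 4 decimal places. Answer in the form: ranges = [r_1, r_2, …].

ranges = [2.8056, 1.6461, 0.3002, 1.4597]

beam 1: φ=-135°, α=195°
  d=(-0.9659,-0.2588)  start (4,7)  tX=0.7350 tY=2.2796  stride 1/|dx|=1.0353 1/|dy|=3.8637
    cross x-line → (3,7), t=0.7350
    cross x-line → (2,7), t=1.7703
    cross y-line → (2,6), t=2.2796
    cross x-line → (1,6), t=2.8056 (wall)
  → r_1 = 2.8056
beam 2: φ=-45°, α=285°
  d=(0.2588,-0.9659)  start (4,7)  tX=1.1205 tY=0.6108  stride 1/|dx|=3.8637 1/|dy|=1.0353
    cross y-line → (4,6), t=0.6108
    cross x-line → (5,6), t=1.1205
    cross y-line → (5,5), t=1.6461 (wall)
  → r_2 = 1.6461
beam 3: φ=45°, α=15°
  d=(0.9659,0.2588)  start (4,7)  tX=0.3002 tY=1.5841  stride 1/|dx|=1.0353 1/|dy|=3.8637
    cross x-line → (5,7), t=0.3002 (wall)
  → r_3 = 0.3002
beam 4: φ=135°, α=105°
  d=(-0.2588,0.9659)  start (4,7)  tX=2.7432 tY=0.4245  stride 1/|dx|=3.8637 1/|dy|=1.0353
    cross y-line → (4,8), t=0.4245
    cross y-line → (4,9), t=1.4597 (wall)
  → r_4 = 1.4597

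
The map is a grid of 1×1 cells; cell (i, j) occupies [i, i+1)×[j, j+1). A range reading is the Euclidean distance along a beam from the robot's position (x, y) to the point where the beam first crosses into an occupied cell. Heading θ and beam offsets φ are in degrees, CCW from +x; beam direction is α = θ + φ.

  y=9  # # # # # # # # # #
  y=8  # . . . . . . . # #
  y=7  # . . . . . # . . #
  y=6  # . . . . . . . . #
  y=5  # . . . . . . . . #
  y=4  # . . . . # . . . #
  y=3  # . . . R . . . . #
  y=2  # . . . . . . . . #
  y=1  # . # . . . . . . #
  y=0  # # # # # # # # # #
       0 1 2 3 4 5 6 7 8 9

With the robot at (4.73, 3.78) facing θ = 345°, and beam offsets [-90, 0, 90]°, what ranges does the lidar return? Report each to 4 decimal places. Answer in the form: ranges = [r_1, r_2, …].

beam 1: φ=-90°, α=255°
  direction (-0.2588, -0.9659); cell (4,3); t to first gridline: x 2.8205, y 0.8075 (then +3.8637 / +1.0353)
    (4,2) via y @ 0.8075
    (4,1) via y @ 1.8428
    (3,1) via x @ 2.8205
    (3,0) via y @ 2.8781  # hit
  → r_1 = 2.8781
beam 2: φ=0°, α=345°
  direction (0.9659, -0.2588); cell (4,3); t to first gridline: x 0.2795, y 3.0137 (then +1.0353 / +3.8637)
    (5,3) via x @ 0.2795
    (6,3) via x @ 1.3148
    (7,3) via x @ 2.3501
    (7,2) via y @ 3.0137
    (8,2) via x @ 3.3854
    (9,2) via x @ 4.4206  # hit
  → r_2 = 4.4206
beam 3: φ=90°, α=75°
  direction (0.2588, 0.9659); cell (4,3); t to first gridline: x 1.0432, y 0.2278 (then +3.8637 / +1.0353)
    (4,4) via y @ 0.2278
    (5,4) via x @ 1.0432  # hit
  → r_3 = 1.0432

ranges = [2.8781, 4.4206, 1.0432]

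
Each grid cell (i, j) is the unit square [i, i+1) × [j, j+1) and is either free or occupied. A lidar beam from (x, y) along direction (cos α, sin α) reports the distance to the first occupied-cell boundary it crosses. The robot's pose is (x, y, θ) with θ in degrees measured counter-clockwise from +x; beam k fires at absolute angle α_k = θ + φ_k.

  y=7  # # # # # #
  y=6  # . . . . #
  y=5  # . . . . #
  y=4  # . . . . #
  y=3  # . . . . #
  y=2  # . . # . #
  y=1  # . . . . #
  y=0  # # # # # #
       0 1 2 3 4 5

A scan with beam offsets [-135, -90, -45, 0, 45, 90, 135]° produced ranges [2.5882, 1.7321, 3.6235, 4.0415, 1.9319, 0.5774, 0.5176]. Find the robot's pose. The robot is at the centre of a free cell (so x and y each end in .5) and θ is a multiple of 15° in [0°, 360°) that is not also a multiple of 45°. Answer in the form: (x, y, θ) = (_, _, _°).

Candidates: 23 free-cell centres × 16 headings = 368 poses. Raycast each; keep the one whose scan matches to 4 dp.
  (2.5, 1.5, 240°): beam 1 = 5.6940 ≠ 2.5882 ✗
  (3.5, 4.5, 120°): beam 1 = 1.5529 ≠ 2.5882 ✗
  (3.5, 3.5, 345°): beam 1 = 2.8868 ≠ 2.5882 ✗
  …
  (1.5, 3.5, 60°): r_1=2.5882, r_2=1.7321, r_3=3.6235, r_4=4.0415, r_5=1.9319, r_6=0.5774, r_7=0.5176 — all match ✓
Unique over the lattice → pose = (1.5, 3.5, 60°).

(x, y, θ) = (1.5, 3.5, 60°)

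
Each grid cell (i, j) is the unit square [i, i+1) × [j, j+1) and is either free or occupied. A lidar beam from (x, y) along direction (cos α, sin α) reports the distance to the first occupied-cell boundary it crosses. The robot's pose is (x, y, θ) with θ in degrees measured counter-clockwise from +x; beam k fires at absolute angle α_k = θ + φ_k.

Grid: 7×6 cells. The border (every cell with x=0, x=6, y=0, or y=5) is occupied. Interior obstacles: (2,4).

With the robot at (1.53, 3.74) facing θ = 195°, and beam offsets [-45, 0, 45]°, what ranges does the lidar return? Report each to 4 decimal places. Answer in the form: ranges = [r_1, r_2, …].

beam 1: φ=-45°, α=150°
  d=(-0.8660,0.5000)  start (1,3)  tX=0.6120 tY=0.5200  stride 1/|dx|=1.1547 1/|dy|=2.0000
    cross y-line → (1,4), t=0.5200
    cross x-line → (0,4), t=0.6120 (wall)
  → r_1 = 0.6120
beam 2: φ=0°, α=195°
  d=(-0.9659,-0.2588)  start (1,3)  tX=0.5487 tY=2.8591  stride 1/|dx|=1.0353 1/|dy|=3.8637
    cross x-line → (0,3), t=0.5487 (wall)
  → r_2 = 0.5487
beam 3: φ=45°, α=240°
  d=(-0.5000,-0.8660)  start (1,3)  tX=1.0600 tY=0.8545  stride 1/|dx|=2.0000 1/|dy|=1.1547
    cross y-line → (1,2), t=0.8545
    cross x-line → (0,2), t=1.0600 (wall)
  → r_3 = 1.0600

ranges = [0.6120, 0.5487, 1.0600]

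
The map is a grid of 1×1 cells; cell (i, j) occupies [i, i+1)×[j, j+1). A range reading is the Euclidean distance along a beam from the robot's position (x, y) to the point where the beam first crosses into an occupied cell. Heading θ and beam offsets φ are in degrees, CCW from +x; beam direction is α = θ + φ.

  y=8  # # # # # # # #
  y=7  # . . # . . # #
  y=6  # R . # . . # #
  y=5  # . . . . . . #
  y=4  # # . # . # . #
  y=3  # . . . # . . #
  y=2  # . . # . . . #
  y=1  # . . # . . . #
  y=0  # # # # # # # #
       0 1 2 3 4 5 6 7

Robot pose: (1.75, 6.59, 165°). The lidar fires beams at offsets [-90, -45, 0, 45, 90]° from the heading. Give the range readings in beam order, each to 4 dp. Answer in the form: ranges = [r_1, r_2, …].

beam 1: φ=-90°, α=75°
  d=(0.2588,0.9659)  start (1,6)  tX=0.9659 tY=0.4245  stride 1/|dx|=3.8637 1/|dy|=1.0353
    cross y-line → (1,7), t=0.4245
    cross x-line → (2,7), t=0.9659
    cross y-line → (2,8), t=1.4597 (wall)
  → r_1 = 1.4597
beam 2: φ=-45°, α=120°
  d=(-0.5000,0.8660)  start (1,6)  tX=1.5000 tY=0.4734  stride 1/|dx|=2.0000 1/|dy|=1.1547
    cross y-line → (1,7), t=0.4734
    cross x-line → (0,7), t=1.5000 (wall)
  → r_2 = 1.5000
beam 3: φ=0°, α=165°
  d=(-0.9659,0.2588)  start (1,6)  tX=0.7765 tY=1.5841  stride 1/|dx|=1.0353 1/|dy|=3.8637
    cross x-line → (0,6), t=0.7765 (wall)
  → r_3 = 0.7765
beam 4: φ=45°, α=210°
  d=(-0.8660,-0.5000)  start (1,6)  tX=0.8660 tY=1.1800  stride 1/|dx|=1.1547 1/|dy|=2.0000
    cross x-line → (0,6), t=0.8660 (wall)
  → r_4 = 0.8660
beam 5: φ=90°, α=255°
  d=(-0.2588,-0.9659)  start (1,6)  tX=2.8978 tY=0.6108  stride 1/|dx|=3.8637 1/|dy|=1.0353
    cross y-line → (1,5), t=0.6108
    cross y-line → (1,4), t=1.6461 (wall)
  → r_5 = 1.6461

ranges = [1.4597, 1.5000, 0.7765, 0.8660, 1.6461]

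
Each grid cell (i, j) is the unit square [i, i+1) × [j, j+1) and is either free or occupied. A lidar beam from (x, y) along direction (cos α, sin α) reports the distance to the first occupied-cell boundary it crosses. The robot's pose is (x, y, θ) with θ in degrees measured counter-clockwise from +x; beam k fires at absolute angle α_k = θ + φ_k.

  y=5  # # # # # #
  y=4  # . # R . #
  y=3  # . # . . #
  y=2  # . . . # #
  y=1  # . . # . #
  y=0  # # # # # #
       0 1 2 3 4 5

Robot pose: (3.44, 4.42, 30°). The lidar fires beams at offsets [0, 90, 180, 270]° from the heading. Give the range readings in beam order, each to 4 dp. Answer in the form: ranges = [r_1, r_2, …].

ranges = [1.1600, 0.6697, 0.5081, 1.6397]

beam 1: φ=0°, α=30°
  cosα=0.8660 sinα=0.5000 | (3,4) | tMaxX 0.6466 tMaxY 1.1600 | tΔX 1.1547 tΔY 2.0000
    t=0.6466 [x] (4,4)
    t=1.1600 [y] (4,5) — stop
  → r_1 = 1.1600
beam 2: φ=90°, α=120°
  cosα=-0.5000 sinα=0.8660 | (3,4) | tMaxX 0.8800 tMaxY 0.6697 | tΔX 2.0000 tΔY 1.1547
    t=0.6697 [y] (3,5) — stop
  → r_2 = 0.6697
beam 3: φ=180°, α=210°
  cosα=-0.8660 sinα=-0.5000 | (3,4) | tMaxX 0.5081 tMaxY 0.8400 | tΔX 1.1547 tΔY 2.0000
    t=0.5081 [x] (2,4) — stop
  → r_3 = 0.5081
beam 4: φ=270°, α=300°
  cosα=0.5000 sinα=-0.8660 | (3,4) | tMaxX 1.1200 tMaxY 0.4850 | tΔX 2.0000 tΔY 1.1547
    t=0.4850 [y] (3,3)
    t=1.1200 [x] (4,3)
    t=1.6397 [y] (4,2) — stop
  → r_4 = 1.6397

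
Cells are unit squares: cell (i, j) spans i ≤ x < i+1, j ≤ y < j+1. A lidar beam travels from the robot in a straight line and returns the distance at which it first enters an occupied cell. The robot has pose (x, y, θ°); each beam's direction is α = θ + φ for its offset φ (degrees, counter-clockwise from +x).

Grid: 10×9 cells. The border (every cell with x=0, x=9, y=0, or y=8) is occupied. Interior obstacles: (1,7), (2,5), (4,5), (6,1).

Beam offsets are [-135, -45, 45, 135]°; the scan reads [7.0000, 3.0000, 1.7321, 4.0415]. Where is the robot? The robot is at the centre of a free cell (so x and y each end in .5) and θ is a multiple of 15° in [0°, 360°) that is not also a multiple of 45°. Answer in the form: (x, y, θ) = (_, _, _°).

(x, y, θ) = (7.5, 4.5, 345°)

The pose lattice has 52·16 = 832 candidates. Test each by forward raycasting.
  (6.5, 7.5, 60°): beam 1 = 6.7293 ≠ 7.0000 ✗
  (2.5, 3.5, 330°): beam 1 = 1.5529 ≠ 7.0000 ✗
  (2.5, 2.5, 15°): beam 1 = 1.7321 ≠ 7.0000 ✗
  …
  (7.5, 4.5, 345°): r_1=7.0000, r_2=3.0000, r_3=1.7321, r_4=4.0415 — all match ✓
Only this pose fits every beam.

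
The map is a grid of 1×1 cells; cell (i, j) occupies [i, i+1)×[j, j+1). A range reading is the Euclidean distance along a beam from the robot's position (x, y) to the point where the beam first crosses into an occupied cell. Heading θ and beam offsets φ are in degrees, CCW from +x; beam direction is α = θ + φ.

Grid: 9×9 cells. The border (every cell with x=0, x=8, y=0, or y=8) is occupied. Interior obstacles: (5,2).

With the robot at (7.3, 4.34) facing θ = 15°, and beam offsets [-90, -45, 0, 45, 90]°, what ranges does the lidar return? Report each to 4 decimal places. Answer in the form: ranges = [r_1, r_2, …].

ranges = [2.7046, 0.8083, 0.7247, 1.4000, 3.7891]

beam 1: φ=-90°, α=285°
  direction (0.2588, -0.9659); cell (7,4); t to first gridline: x 2.7046, y 0.3520 (then +3.8637 / +1.0353)
    (7,3) via y @ 0.3520
    (7,2) via y @ 1.3873
    (7,1) via y @ 2.4225
    (8,1) via x @ 2.7046  # hit
  → r_1 = 2.7046
beam 2: φ=-45°, α=330°
  direction (0.8660, -0.5000); cell (7,4); t to first gridline: x 0.8083, y 0.6800 (then +1.1547 / +2.0000)
    (7,3) via y @ 0.6800
    (8,3) via x @ 0.8083  # hit
  → r_2 = 0.8083
beam 3: φ=0°, α=15°
  direction (0.9659, 0.2588); cell (7,4); t to first gridline: x 0.7247, y 2.5500 (then +1.0353 / +3.8637)
    (8,4) via x @ 0.7247  # hit
  → r_3 = 0.7247
beam 4: φ=45°, α=60°
  direction (0.5000, 0.8660); cell (7,4); t to first gridline: x 1.4000, y 0.7621 (then +2.0000 / +1.1547)
    (7,5) via y @ 0.7621
    (8,5) via x @ 1.4000  # hit
  → r_4 = 1.4000
beam 5: φ=90°, α=105°
  direction (-0.2588, 0.9659); cell (7,4); t to first gridline: x 1.1591, y 0.6833 (then +3.8637 / +1.0353)
    (7,5) via y @ 0.6833
    (6,5) via x @ 1.1591
    (6,6) via y @ 1.7186
    (6,7) via y @ 2.7538
    (6,8) via y @ 3.7891  # hit
  → r_5 = 3.7891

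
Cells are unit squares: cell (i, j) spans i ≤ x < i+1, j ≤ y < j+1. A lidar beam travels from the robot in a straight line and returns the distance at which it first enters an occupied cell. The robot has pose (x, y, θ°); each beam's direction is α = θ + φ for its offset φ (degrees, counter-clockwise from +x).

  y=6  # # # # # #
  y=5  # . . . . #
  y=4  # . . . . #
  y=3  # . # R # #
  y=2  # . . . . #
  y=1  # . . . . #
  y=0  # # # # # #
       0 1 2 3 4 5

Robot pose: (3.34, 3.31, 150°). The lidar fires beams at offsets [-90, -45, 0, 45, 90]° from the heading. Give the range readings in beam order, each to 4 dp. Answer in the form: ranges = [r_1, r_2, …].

beam 1: φ=-90°, α=60°
  cosα=0.5000 sinα=0.8660 | (3,3) | tMaxX 1.3200 tMaxY 0.7967 | tΔX 2.0000 tΔY 1.1547
    t=0.7967 [y] (3,4)
    t=1.3200 [x] (4,4)
    t=1.9514 [y] (4,5)
    t=3.1061 [y] (4,6) — stop
  → r_1 = 3.1061
beam 2: φ=-45°, α=105°
  cosα=-0.2588 sinα=0.9659 | (3,3) | tMaxX 1.3137 tMaxY 0.7143 | tΔX 3.8637 tΔY 1.0353
    t=0.7143 [y] (3,4)
    t=1.3137 [x] (2,4)
    t=1.7496 [y] (2,5)
    t=2.7849 [y] (2,6) — stop
  → r_2 = 2.7849
beam 3: φ=0°, α=150°
  cosα=-0.8660 sinα=0.5000 | (3,3) | tMaxX 0.3926 tMaxY 1.3800 | tΔX 1.1547 tΔY 2.0000
    t=0.3926 [x] (2,3) — stop
  → r_3 = 0.3926
beam 4: φ=45°, α=195°
  cosα=-0.9659 sinα=-0.2588 | (3,3) | tMaxX 0.3520 tMaxY 1.1977 | tΔX 1.0353 tΔY 3.8637
    t=0.3520 [x] (2,3) — stop
  → r_4 = 0.3520
beam 5: φ=90°, α=240°
  cosα=-0.5000 sinα=-0.8660 | (3,3) | tMaxX 0.6800 tMaxY 0.3580 | tΔX 2.0000 tΔY 1.1547
    t=0.3580 [y] (3,2)
    t=0.6800 [x] (2,2)
    t=1.5127 [y] (2,1)
    t=2.6674 [y] (2,0) — stop
  → r_5 = 2.6674

ranges = [3.1061, 2.7849, 0.3926, 0.3520, 2.6674]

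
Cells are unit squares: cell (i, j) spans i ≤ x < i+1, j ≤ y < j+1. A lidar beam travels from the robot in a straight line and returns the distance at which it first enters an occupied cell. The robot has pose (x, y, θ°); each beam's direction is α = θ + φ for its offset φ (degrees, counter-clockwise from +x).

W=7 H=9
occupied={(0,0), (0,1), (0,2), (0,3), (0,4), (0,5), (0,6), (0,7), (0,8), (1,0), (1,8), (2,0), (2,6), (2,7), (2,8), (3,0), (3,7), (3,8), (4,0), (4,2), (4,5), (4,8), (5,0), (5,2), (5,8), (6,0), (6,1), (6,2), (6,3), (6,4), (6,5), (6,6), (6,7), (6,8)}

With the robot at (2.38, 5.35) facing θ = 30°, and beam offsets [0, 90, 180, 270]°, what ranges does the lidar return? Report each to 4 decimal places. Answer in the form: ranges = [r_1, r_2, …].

ranges = [4.1800, 0.7506, 1.5935, 3.2400]

beam 1: φ=0°, α=30°
  dir = (cos 30°, sin 30°) = (0.8660, 0.5000); from cell (2,5)
  next x-line at t=0.7159, next y-line at t=1.3000; Δt_x=1.1547, Δt_y=2.0000
    x: enter (3,5) at t=0.7159
    y: enter (3,6) at t=1.3000
    x: enter (4,6) at t=1.8706
    x: enter (5,6) at t=3.0253
    y: enter (5,7) at t=3.3000
    x: enter (6,7) at t=4.1800 ← occupied
  → r_1 = 4.1800
beam 2: φ=90°, α=120°
  dir = (cos 120°, sin 120°) = (-0.5000, 0.8660); from cell (2,5)
  next x-line at t=0.7600, next y-line at t=0.7506; Δt_x=2.0000, Δt_y=1.1547
    y: enter (2,6) at t=0.7506 ← occupied
  → r_2 = 0.7506
beam 3: φ=180°, α=210°
  dir = (cos 210°, sin 210°) = (-0.8660, -0.5000); from cell (2,5)
  next x-line at t=0.4388, next y-line at t=0.7000; Δt_x=1.1547, Δt_y=2.0000
    x: enter (1,5) at t=0.4388
    y: enter (1,4) at t=0.7000
    x: enter (0,4) at t=1.5935 ← occupied
  → r_3 = 1.5935
beam 4: φ=270°, α=300°
  dir = (cos 300°, sin 300°) = (0.5000, -0.8660); from cell (2,5)
  next x-line at t=1.2400, next y-line at t=0.4041; Δt_x=2.0000, Δt_y=1.1547
    y: enter (2,4) at t=0.4041
    x: enter (3,4) at t=1.2400
    y: enter (3,3) at t=1.5588
    y: enter (3,2) at t=2.7135
    x: enter (4,2) at t=3.2400 ← occupied
  → r_4 = 3.2400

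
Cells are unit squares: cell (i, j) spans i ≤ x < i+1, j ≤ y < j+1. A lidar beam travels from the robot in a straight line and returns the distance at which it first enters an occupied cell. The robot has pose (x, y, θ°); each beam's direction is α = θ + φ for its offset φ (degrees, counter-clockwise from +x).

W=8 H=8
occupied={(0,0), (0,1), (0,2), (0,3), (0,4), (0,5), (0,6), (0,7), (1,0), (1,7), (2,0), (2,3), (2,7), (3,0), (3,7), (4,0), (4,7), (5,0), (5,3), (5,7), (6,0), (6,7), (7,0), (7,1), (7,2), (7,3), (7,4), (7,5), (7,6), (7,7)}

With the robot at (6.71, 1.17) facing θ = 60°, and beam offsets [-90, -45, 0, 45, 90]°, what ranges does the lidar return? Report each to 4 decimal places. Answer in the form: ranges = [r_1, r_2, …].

ranges = [0.3349, 0.3002, 0.5800, 2.7432, 4.2839]

beam 1: φ=-90°, α=330°
  d=(0.8660,-0.5000)  start (6,1)  tX=0.3349 tY=0.3400  stride 1/|dx|=1.1547 1/|dy|=2.0000
    cross x-line → (7,1), t=0.3349 (wall)
  → r_1 = 0.3349
beam 2: φ=-45°, α=15°
  d=(0.9659,0.2588)  start (6,1)  tX=0.3002 tY=3.2069  stride 1/|dx|=1.0353 1/|dy|=3.8637
    cross x-line → (7,1), t=0.3002 (wall)
  → r_2 = 0.3002
beam 3: φ=0°, α=60°
  d=(0.5000,0.8660)  start (6,1)  tX=0.5800 tY=0.9584  stride 1/|dx|=2.0000 1/|dy|=1.1547
    cross x-line → (7,1), t=0.5800 (wall)
  → r_3 = 0.5800
beam 4: φ=45°, α=105°
  d=(-0.2588,0.9659)  start (6,1)  tX=2.7432 tY=0.8593  stride 1/|dx|=3.8637 1/|dy|=1.0353
    cross y-line → (6,2), t=0.8593
    cross y-line → (6,3), t=1.8946
    cross x-line → (5,3), t=2.7432 (wall)
  → r_4 = 2.7432
beam 5: φ=90°, α=150°
  d=(-0.8660,0.5000)  start (6,1)  tX=0.8198 tY=1.6600  stride 1/|dx|=1.1547 1/|dy|=2.0000
    cross x-line → (5,1), t=0.8198
    cross y-line → (5,2), t=1.6600
    cross x-line → (4,2), t=1.9745
    cross x-line → (3,2), t=3.1292
    cross y-line → (3,3), t=3.6600
    cross x-line → (2,3), t=4.2839 (wall)
  → r_5 = 4.2839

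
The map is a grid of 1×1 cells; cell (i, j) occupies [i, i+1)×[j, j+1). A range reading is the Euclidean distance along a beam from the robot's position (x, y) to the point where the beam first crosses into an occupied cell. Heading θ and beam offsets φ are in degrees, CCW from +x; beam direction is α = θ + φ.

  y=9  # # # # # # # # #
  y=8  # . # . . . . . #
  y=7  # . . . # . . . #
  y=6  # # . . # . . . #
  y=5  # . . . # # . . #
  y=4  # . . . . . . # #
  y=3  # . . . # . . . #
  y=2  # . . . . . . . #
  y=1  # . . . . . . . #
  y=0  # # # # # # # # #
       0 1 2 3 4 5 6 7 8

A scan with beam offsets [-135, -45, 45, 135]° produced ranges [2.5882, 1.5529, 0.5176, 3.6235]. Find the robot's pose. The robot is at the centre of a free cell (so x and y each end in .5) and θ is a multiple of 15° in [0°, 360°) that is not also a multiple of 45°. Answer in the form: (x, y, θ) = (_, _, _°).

(x, y, θ) = (1.5, 4.5, 150°)

The pose lattice has 48·16 = 768 candidates. Test each by forward raycasting.
  (4.5, 2.5, 300°): beam 1 = 3.6235 ≠ 2.5882 ✗
  (6.5, 7.5, 150°): beam 1 = 1.5529 ≠ 2.5882 ✗
  (3.5, 2.5, 30°): beam 1 = 1.5529 ≠ 2.5882 ✗
  (7.5, 5.5, 150°): beam 1 = 0.5176 ≠ 2.5882 ✗
  …
  (1.5, 4.5, 150°): r_1=2.5882, r_2=1.5529, r_3=0.5176, r_4=3.6235 — all match ✓
Unique over the lattice → pose = (1.5, 4.5, 150°).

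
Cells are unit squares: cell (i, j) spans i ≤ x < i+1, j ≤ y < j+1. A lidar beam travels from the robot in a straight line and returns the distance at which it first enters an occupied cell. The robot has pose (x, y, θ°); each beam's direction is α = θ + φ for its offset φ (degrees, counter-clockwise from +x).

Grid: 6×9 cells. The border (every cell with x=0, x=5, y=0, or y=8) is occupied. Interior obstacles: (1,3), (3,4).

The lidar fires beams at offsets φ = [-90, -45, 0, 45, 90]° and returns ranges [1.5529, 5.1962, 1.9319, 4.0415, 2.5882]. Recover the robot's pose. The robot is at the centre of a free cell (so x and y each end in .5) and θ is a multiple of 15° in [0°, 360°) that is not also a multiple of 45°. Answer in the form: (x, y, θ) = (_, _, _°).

Enumerate (i+0.5, j+0.5, θ) over the 26 free cells and 16 admissible headings. For each, cast all 5 beams and compare to the given ranges.
  (4.5, 7.5, 75°): beam 1 = 0.5176 ≠ 1.5529 ✗
  (2.5, 6.5, 240°): beam 1 = 1.7321 ≠ 1.5529 ✗
  (2.5, 6.5, 255°): beam 2 = 1.7321 ≠ 5.1962 ✗
  (1.5, 5.5, 210°): beam 1 = 1.0000 ≠ 1.5529 ✗
  …
  (1.5, 5.5, 345°): r_1=1.5529, r_2=5.1962, r_3=1.9319, r_4=4.0415, r_5=2.5882 — all match ✓
Unique over the lattice → pose = (1.5, 5.5, 345°).

(x, y, θ) = (1.5, 5.5, 345°)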